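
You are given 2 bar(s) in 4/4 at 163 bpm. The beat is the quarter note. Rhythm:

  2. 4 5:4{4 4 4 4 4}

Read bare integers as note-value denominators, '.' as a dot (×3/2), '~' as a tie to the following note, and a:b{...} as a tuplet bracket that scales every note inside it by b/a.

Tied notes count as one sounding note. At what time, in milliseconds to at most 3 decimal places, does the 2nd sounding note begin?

note 2 onset = 3b = 1104.294ms

1. 0.0ms @ 0 + 1104.294ms (3)
2. 1104.294ms @ 3 + 368.098ms (1)
3. 1472.393ms @ 4 + 294.479ms (4/5)
4. 1766.871ms @ 24/5 + 294.479ms (4/5)
5. 2061.35ms @ 28/5 + 294.479ms (4/5)
6. 2355.828ms @ 32/5 + 294.479ms (4/5)
7. 2650.307ms @ 36/5 + 294.479ms (4/5)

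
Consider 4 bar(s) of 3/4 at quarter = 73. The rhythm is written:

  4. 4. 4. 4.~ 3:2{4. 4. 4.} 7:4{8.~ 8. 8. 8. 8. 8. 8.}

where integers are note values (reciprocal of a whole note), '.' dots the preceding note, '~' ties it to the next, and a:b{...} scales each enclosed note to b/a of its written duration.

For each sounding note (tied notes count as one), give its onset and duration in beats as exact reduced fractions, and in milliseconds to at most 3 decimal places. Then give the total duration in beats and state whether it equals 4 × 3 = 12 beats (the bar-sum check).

1) 0.0ms=0b +1232.877ms=3/2b
2) 1232.877ms=3/2b +1232.877ms=3/2b
3) 2465.753ms=3b +1232.877ms=3/2b
4) 3698.63ms=9/2b +2054.795ms=5/2b
5) 5753.425ms=7b +821.918ms=1b
6) 6575.342ms=8b +821.918ms=1b
7) 7397.26ms=9b +704.501ms=6/7b
8) 8101.761ms=69/7b +352.25ms=3/7b
9) 8454.012ms=72/7b +352.25ms=3/7b
10) 8806.262ms=75/7b +352.25ms=3/7b
11) 9158.513ms=78/7b +352.25ms=3/7b
12) 9510.763ms=81/7b +352.25ms=3/7b
Σ=12b of 12 (73bpm 3/4) — PASS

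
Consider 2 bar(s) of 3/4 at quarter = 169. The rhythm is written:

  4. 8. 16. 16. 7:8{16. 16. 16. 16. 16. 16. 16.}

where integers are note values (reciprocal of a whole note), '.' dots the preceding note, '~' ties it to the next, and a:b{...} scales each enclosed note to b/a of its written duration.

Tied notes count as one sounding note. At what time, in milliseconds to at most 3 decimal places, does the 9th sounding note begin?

1. 0.0ms @ 0 + 532.544ms (3/2)
2. 532.544ms @ 3/2 + 266.272ms (3/4)
3. 798.817ms @ 9/4 + 133.136ms (3/8)
4. 931.953ms @ 21/8 + 133.136ms (3/8)
5. 1065.089ms @ 3 + 152.156ms (3/7)
6. 1217.244ms @ 24/7 + 152.156ms (3/7)
7. 1369.4ms @ 27/7 + 152.156ms (3/7)
8. 1521.555ms @ 30/7 + 152.156ms (3/7)
9. 1673.711ms @ 33/7 + 152.156ms (3/7)
10. 1825.866ms @ 36/7 + 152.156ms (3/7)
11. 1978.022ms @ 39/7 + 152.156ms (3/7)

note 9 onset = 33/7b = 1673.711ms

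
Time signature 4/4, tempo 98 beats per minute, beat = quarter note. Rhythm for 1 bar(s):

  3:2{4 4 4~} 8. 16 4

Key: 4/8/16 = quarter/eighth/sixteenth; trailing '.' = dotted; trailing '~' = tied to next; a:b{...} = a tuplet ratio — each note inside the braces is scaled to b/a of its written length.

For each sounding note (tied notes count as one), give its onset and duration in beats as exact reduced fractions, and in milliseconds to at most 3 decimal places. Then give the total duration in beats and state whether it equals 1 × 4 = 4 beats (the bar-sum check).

1) 0.0ms=0b +408.163ms=2/3b
2) 408.163ms=2/3b +408.163ms=2/3b
3) 816.327ms=4/3b +867.347ms=17/12b
4) 1683.673ms=11/4b +153.061ms=1/4b
5) 1836.735ms=3b +612.245ms=1b
Σ=4b of 4 (98bpm 4/4) — PASS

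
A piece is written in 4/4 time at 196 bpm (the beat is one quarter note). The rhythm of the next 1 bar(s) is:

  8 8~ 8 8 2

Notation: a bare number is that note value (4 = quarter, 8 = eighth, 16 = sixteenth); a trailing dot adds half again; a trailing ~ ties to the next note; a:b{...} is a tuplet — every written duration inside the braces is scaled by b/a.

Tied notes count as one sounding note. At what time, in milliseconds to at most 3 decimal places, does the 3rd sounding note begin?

note 3 onset = 3/2b = 459.184ms

1. 0.0ms @ 0 + 153.061ms (1/2)
2. 153.061ms @ 1/2 + 306.122ms (1)
3. 459.184ms @ 3/2 + 153.061ms (1/2)
4. 612.245ms @ 2 + 612.245ms (2)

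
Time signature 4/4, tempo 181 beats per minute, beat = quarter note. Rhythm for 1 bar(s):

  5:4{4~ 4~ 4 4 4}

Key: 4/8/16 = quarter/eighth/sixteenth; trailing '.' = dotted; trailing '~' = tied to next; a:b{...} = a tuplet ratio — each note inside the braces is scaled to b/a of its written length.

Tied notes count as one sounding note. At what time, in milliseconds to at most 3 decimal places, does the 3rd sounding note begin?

1. 0.0ms @ 0 + 795.58ms (12/5)
2. 795.58ms @ 12/5 + 265.193ms (4/5)
3. 1060.773ms @ 16/5 + 265.193ms (4/5)

note 3 onset = 16/5b = 1060.773ms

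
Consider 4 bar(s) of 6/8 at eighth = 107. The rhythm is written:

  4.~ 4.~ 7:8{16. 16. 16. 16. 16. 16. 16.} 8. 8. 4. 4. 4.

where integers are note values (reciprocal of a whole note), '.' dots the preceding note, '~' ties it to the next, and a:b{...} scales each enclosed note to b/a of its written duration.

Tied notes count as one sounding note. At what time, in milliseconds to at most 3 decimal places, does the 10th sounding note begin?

note 10 onset = 15b = 8411.215ms

1. 0.0ms @ 0 + 3845.127ms (48/7)
2. 3845.127ms @ 48/7 + 480.641ms (6/7)
3. 4325.768ms @ 54/7 + 480.641ms (6/7)
4. 4806.409ms @ 60/7 + 480.641ms (6/7)
5. 5287.049ms @ 66/7 + 480.641ms (6/7)
6. 5767.69ms @ 72/7 + 480.641ms (6/7)
7. 6248.331ms @ 78/7 + 480.641ms (6/7)
8. 6728.972ms @ 12 + 841.121ms (3/2)
9. 7570.093ms @ 27/2 + 841.121ms (3/2)
10. 8411.215ms @ 15 + 1682.243ms (3)
11. 10093.458ms @ 18 + 1682.243ms (3)
12. 11775.701ms @ 21 + 1682.243ms (3)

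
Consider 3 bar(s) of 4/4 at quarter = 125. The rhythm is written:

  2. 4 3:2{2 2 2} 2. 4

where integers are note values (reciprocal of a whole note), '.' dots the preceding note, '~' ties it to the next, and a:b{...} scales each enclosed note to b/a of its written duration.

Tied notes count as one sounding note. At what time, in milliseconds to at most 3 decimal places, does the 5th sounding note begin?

1. 0.0ms @ 0 + 1440.0ms (3)
2. 1440.0ms @ 3 + 480.0ms (1)
3. 1920.0ms @ 4 + 640.0ms (4/3)
4. 2560.0ms @ 16/3 + 640.0ms (4/3)
5. 3200.0ms @ 20/3 + 640.0ms (4/3)
6. 3840.0ms @ 8 + 1440.0ms (3)
7. 5280.0ms @ 11 + 480.0ms (1)

note 5 onset = 20/3b = 3200.0ms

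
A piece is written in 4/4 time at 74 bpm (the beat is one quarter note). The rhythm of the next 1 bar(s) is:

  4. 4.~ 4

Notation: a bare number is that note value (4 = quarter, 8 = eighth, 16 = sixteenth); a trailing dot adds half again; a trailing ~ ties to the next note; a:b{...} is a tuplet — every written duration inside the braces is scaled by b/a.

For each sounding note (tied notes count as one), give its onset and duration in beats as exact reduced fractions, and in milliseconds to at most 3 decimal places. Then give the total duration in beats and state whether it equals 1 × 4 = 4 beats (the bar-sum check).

1) 0.0ms=0b +1216.216ms=3/2b
2) 1216.216ms=3/2b +2027.027ms=5/2b
Σ=4b of 4 (74bpm 4/4) — PASS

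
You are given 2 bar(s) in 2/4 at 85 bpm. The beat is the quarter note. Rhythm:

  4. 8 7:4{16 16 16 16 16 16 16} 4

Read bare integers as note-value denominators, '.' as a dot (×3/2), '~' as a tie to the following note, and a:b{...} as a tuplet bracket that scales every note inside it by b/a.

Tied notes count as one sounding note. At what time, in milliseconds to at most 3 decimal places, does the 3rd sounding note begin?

1. 0.0ms @ 0 + 1058.824ms (3/2)
2. 1058.824ms @ 3/2 + 352.941ms (1/2)
3. 1411.765ms @ 2 + 100.84ms (1/7)
4. 1512.605ms @ 15/7 + 100.84ms (1/7)
5. 1613.445ms @ 16/7 + 100.84ms (1/7)
6. 1714.286ms @ 17/7 + 100.84ms (1/7)
7. 1815.126ms @ 18/7 + 100.84ms (1/7)
8. 1915.966ms @ 19/7 + 100.84ms (1/7)
9. 2016.807ms @ 20/7 + 100.84ms (1/7)
10. 2117.647ms @ 3 + 705.882ms (1)

note 3 onset = 2b = 1411.765ms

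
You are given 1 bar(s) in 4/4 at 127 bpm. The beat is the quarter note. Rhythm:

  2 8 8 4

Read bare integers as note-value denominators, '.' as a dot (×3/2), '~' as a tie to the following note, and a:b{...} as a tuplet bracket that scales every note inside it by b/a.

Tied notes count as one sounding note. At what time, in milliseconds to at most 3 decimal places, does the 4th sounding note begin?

1. 0.0ms @ 0 + 944.882ms (2)
2. 944.882ms @ 2 + 236.22ms (1/2)
3. 1181.102ms @ 5/2 + 236.22ms (1/2)
4. 1417.323ms @ 3 + 472.441ms (1)

note 4 onset = 3b = 1417.323ms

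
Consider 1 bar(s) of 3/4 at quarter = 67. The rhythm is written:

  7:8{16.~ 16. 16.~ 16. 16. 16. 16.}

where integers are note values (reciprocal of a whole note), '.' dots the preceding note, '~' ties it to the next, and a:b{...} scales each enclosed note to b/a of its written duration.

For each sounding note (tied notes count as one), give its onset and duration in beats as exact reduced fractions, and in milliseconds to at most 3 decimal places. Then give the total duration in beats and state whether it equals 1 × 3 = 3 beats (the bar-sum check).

1) 0.0ms=0b +767.591ms=6/7b
2) 767.591ms=6/7b +767.591ms=6/7b
3) 1535.181ms=12/7b +383.795ms=3/7b
4) 1918.977ms=15/7b +383.795ms=3/7b
5) 2302.772ms=18/7b +383.795ms=3/7b
Σ=3b of 3 (67bpm 3/4) — PASS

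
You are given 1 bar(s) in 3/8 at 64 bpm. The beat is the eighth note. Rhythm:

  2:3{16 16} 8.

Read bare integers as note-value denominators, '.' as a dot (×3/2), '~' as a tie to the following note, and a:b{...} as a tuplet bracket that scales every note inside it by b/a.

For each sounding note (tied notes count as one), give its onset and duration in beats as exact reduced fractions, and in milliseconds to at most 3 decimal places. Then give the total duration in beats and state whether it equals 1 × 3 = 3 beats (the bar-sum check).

1) 0.0ms=0b +703.125ms=3/4b
2) 703.125ms=3/4b +703.125ms=3/4b
3) 1406.25ms=3/2b +1406.25ms=3/2b
Σ=3b of 3 (64bpm 3/8) — PASS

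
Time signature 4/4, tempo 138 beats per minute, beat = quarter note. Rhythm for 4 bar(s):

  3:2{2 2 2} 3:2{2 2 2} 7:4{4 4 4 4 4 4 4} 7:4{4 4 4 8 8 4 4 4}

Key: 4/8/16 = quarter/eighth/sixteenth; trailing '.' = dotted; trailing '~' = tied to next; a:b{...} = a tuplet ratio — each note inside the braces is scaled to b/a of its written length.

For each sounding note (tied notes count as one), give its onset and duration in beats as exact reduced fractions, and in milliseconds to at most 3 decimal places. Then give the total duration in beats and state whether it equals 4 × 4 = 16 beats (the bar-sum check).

1) 0.0ms=0b +579.71ms=4/3b
2) 579.71ms=4/3b +579.71ms=4/3b
3) 1159.42ms=8/3b +579.71ms=4/3b
4) 1739.13ms=4b +579.71ms=4/3b
5) 2318.841ms=16/3b +579.71ms=4/3b
6) 2898.551ms=20/3b +579.71ms=4/3b
7) 3478.261ms=8b +248.447ms=4/7b
8) 3726.708ms=60/7b +248.447ms=4/7b
9) 3975.155ms=64/7b +248.447ms=4/7b
10) 4223.602ms=68/7b +248.447ms=4/7b
11) 4472.05ms=72/7b +248.447ms=4/7b
12) 4720.497ms=76/7b +248.447ms=4/7b
13) 4968.944ms=80/7b +248.447ms=4/7b
14) 5217.391ms=12b +248.447ms=4/7b
15) 5465.839ms=88/7b +248.447ms=4/7b
16) 5714.286ms=92/7b +248.447ms=4/7b
17) 5962.733ms=96/7b +124.224ms=2/7b
18) 6086.957ms=14b +124.224ms=2/7b
19) 6211.18ms=100/7b +248.447ms=4/7b
20) 6459.627ms=104/7b +248.447ms=4/7b
21) 6708.075ms=108/7b +248.447ms=4/7b
Σ=16b of 16 (138bpm 4/4) — PASS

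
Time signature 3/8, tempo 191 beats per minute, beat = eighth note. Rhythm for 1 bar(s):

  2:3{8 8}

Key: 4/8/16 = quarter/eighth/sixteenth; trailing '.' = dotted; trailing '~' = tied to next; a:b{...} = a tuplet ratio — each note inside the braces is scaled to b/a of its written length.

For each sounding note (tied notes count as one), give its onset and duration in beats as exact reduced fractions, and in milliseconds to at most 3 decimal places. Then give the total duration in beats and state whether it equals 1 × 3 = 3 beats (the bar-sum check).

1) 0.0ms=0b +471.204ms=3/2b
2) 471.204ms=3/2b +471.204ms=3/2b
Σ=3b of 3 (191bpm 3/8) — PASS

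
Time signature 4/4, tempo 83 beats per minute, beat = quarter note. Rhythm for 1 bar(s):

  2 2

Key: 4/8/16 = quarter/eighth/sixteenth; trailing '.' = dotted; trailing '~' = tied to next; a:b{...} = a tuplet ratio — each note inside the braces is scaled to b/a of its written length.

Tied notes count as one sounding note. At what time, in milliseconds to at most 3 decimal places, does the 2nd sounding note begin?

note 2 onset = 2b = 1445.783ms

1. 0.0ms @ 0 + 1445.783ms (2)
2. 1445.783ms @ 2 + 1445.783ms (2)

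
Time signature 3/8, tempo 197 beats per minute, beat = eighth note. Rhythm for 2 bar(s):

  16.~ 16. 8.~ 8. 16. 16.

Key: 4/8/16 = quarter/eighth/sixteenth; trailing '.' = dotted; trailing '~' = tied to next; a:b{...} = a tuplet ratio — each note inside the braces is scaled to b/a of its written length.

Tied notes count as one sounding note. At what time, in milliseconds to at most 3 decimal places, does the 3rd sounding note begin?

note 3 onset = 9/2b = 1370.558ms

1. 0.0ms @ 0 + 456.853ms (3/2)
2. 456.853ms @ 3/2 + 913.706ms (3)
3. 1370.558ms @ 9/2 + 228.426ms (3/4)
4. 1598.985ms @ 21/4 + 228.426ms (3/4)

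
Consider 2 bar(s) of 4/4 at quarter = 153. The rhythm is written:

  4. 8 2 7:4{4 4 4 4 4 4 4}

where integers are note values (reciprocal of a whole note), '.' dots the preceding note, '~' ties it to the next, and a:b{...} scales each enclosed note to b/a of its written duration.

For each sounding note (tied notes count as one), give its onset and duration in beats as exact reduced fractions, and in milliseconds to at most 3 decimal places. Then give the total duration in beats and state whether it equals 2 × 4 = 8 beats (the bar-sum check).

1) 0.0ms=0b +588.235ms=3/2b
2) 588.235ms=3/2b +196.078ms=1/2b
3) 784.314ms=2b +784.314ms=2b
4) 1568.627ms=4b +224.09ms=4/7b
5) 1792.717ms=32/7b +224.09ms=4/7b
6) 2016.807ms=36/7b +224.09ms=4/7b
7) 2240.896ms=40/7b +224.09ms=4/7b
8) 2464.986ms=44/7b +224.09ms=4/7b
9) 2689.076ms=48/7b +224.09ms=4/7b
10) 2913.165ms=52/7b +224.09ms=4/7b
Σ=8b of 8 (153bpm 4/4) — PASS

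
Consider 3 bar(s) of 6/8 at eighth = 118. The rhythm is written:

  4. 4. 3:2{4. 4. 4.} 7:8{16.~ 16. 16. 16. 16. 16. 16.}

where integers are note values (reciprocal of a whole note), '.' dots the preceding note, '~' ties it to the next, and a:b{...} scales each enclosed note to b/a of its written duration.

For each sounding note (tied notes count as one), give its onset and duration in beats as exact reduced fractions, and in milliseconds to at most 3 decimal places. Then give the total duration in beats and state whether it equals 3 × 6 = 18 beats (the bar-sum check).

1) 0.0ms=0b +1525.424ms=3b
2) 1525.424ms=3b +1525.424ms=3b
3) 3050.847ms=6b +1016.949ms=2b
4) 4067.797ms=8b +1016.949ms=2b
5) 5084.746ms=10b +1016.949ms=2b
6) 6101.695ms=12b +871.671ms=12/7b
7) 6973.366ms=96/7b +435.835ms=6/7b
8) 7409.201ms=102/7b +435.835ms=6/7b
9) 7845.036ms=108/7b +435.835ms=6/7b
10) 8280.872ms=114/7b +435.835ms=6/7b
11) 8716.707ms=120/7b +435.835ms=6/7b
Σ=18b of 18 (118bpm 6/8) — PASS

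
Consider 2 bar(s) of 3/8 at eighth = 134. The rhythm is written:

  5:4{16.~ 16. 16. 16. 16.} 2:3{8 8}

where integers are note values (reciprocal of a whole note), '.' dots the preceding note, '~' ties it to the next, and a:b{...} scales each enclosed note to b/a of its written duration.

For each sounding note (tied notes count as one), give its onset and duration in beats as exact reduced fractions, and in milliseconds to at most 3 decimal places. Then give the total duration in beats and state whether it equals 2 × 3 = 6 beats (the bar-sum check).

1) 0.0ms=0b +537.313ms=6/5b
2) 537.313ms=6/5b +268.657ms=3/5b
3) 805.97ms=9/5b +268.657ms=3/5b
4) 1074.627ms=12/5b +268.657ms=3/5b
5) 1343.284ms=3b +671.642ms=3/2b
6) 2014.925ms=9/2b +671.642ms=3/2b
Σ=6b of 6 (134bpm 3/8) — PASS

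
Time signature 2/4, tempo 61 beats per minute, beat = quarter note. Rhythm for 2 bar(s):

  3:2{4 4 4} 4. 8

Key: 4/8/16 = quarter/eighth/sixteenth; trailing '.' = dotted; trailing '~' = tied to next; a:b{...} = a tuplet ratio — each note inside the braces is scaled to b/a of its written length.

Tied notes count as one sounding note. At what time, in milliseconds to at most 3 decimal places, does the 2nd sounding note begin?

note 2 onset = 2/3b = 655.738ms

1. 0.0ms @ 0 + 655.738ms (2/3)
2. 655.738ms @ 2/3 + 655.738ms (2/3)
3. 1311.475ms @ 4/3 + 655.738ms (2/3)
4. 1967.213ms @ 2 + 1475.41ms (3/2)
5. 3442.623ms @ 7/2 + 491.803ms (1/2)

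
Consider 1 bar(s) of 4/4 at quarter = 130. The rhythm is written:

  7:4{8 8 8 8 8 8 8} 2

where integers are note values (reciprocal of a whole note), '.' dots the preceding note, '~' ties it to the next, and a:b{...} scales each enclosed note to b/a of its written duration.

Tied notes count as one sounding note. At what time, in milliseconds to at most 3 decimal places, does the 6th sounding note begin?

note 6 onset = 10/7b = 659.341ms

1. 0.0ms @ 0 + 131.868ms (2/7)
2. 131.868ms @ 2/7 + 131.868ms (2/7)
3. 263.736ms @ 4/7 + 131.868ms (2/7)
4. 395.604ms @ 6/7 + 131.868ms (2/7)
5. 527.473ms @ 8/7 + 131.868ms (2/7)
6. 659.341ms @ 10/7 + 131.868ms (2/7)
7. 791.209ms @ 12/7 + 131.868ms (2/7)
8. 923.077ms @ 2 + 923.077ms (2)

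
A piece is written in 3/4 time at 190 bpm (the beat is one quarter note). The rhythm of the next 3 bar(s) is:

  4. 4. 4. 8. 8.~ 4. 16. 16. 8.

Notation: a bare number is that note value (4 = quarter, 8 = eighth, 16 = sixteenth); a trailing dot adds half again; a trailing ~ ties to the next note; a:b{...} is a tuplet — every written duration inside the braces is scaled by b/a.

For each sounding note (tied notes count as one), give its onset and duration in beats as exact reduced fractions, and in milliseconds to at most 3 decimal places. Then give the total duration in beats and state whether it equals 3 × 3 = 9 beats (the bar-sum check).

1) 0.0ms=0b +473.684ms=3/2b
2) 473.684ms=3/2b +473.684ms=3/2b
3) 947.368ms=3b +473.684ms=3/2b
4) 1421.053ms=9/2b +236.842ms=3/4b
5) 1657.895ms=21/4b +710.526ms=9/4b
6) 2368.421ms=15/2b +118.421ms=3/8b
7) 2486.842ms=63/8b +118.421ms=3/8b
8) 2605.263ms=33/4b +236.842ms=3/4b
Σ=9b of 9 (190bpm 3/4) — PASS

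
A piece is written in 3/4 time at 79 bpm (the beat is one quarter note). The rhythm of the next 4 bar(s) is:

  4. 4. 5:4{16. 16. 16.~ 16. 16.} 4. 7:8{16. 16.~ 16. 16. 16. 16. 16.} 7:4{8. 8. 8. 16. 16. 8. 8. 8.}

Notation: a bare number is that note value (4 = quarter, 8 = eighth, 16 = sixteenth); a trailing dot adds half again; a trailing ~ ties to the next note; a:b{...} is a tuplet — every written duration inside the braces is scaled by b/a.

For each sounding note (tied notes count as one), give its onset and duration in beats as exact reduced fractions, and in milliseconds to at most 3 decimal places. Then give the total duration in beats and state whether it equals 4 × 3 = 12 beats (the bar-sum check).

1) 0.0ms=0b +1139.241ms=3/2b
2) 1139.241ms=3/2b +1139.241ms=3/2b
3) 2278.481ms=3b +227.848ms=3/10b
4) 2506.329ms=33/10b +227.848ms=3/10b
5) 2734.177ms=18/5b +455.696ms=3/5b
6) 3189.873ms=21/5b +227.848ms=3/10b
7) 3417.722ms=9/2b +1139.241ms=3/2b
8) 4556.962ms=6b +325.497ms=3/7b
9) 4882.459ms=45/7b +650.995ms=6/7b
10) 5533.454ms=51/7b +325.497ms=3/7b
11) 5858.951ms=54/7b +325.497ms=3/7b
12) 6184.448ms=57/7b +325.497ms=3/7b
13) 6509.946ms=60/7b +325.497ms=3/7b
14) 6835.443ms=9b +325.497ms=3/7b
15) 7160.94ms=66/7b +325.497ms=3/7b
16) 7486.438ms=69/7b +325.497ms=3/7b
17) 7811.935ms=72/7b +162.749ms=3/14b
18) 7974.684ms=21/2b +162.749ms=3/14b
19) 8137.432ms=75/7b +325.497ms=3/7b
20) 8462.929ms=78/7b +325.497ms=3/7b
21) 8788.427ms=81/7b +325.497ms=3/7b
Σ=12b of 12 (79bpm 3/4) — PASS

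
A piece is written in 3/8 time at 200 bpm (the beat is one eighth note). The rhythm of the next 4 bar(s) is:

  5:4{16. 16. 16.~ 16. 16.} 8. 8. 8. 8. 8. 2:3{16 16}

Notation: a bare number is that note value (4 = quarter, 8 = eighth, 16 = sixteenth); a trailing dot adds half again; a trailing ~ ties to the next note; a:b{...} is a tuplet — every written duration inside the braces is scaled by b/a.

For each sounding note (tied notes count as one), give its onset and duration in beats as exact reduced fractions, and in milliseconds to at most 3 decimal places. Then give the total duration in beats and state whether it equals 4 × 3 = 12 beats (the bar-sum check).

1) 0.0ms=0b +180.0ms=3/5b
2) 180.0ms=3/5b +180.0ms=3/5b
3) 360.0ms=6/5b +360.0ms=6/5b
4) 720.0ms=12/5b +180.0ms=3/5b
5) 900.0ms=3b +450.0ms=3/2b
6) 1350.0ms=9/2b +450.0ms=3/2b
7) 1800.0ms=6b +450.0ms=3/2b
8) 2250.0ms=15/2b +450.0ms=3/2b
9) 2700.0ms=9b +450.0ms=3/2b
10) 3150.0ms=21/2b +225.0ms=3/4b
11) 3375.0ms=45/4b +225.0ms=3/4b
Σ=12b of 12 (200bpm 3/8) — PASS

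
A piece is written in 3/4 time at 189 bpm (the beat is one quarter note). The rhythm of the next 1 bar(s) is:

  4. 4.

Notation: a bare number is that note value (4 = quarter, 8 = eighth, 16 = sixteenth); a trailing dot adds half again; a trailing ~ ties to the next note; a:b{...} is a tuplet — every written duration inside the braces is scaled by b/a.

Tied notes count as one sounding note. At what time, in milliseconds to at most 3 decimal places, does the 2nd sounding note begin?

note 2 onset = 3/2b = 476.19ms

1. 0.0ms @ 0 + 476.19ms (3/2)
2. 476.19ms @ 3/2 + 476.19ms (3/2)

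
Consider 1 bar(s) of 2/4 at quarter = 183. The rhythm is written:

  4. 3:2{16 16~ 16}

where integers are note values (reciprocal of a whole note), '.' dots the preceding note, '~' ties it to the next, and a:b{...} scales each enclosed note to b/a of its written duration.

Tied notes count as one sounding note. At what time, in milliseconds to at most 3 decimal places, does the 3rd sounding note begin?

note 3 onset = 5/3b = 546.448ms

1. 0.0ms @ 0 + 491.803ms (3/2)
2. 491.803ms @ 3/2 + 54.645ms (1/6)
3. 546.448ms @ 5/3 + 109.29ms (1/3)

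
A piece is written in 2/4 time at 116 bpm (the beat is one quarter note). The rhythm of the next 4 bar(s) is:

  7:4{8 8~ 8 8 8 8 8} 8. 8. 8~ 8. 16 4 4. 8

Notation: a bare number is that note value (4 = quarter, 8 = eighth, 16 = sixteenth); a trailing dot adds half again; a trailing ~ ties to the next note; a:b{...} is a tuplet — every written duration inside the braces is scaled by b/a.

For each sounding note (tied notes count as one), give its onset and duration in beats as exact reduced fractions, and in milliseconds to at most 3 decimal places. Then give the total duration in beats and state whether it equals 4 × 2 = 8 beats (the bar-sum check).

1) 0.0ms=0b +147.783ms=2/7b
2) 147.783ms=2/7b +295.567ms=4/7b
3) 443.35ms=6/7b +147.783ms=2/7b
4) 591.133ms=8/7b +147.783ms=2/7b
5) 738.916ms=10/7b +147.783ms=2/7b
6) 886.7ms=12/7b +147.783ms=2/7b
7) 1034.483ms=2b +387.931ms=3/4b
8) 1422.414ms=11/4b +387.931ms=3/4b
9) 1810.345ms=7/2b +646.552ms=5/4b
10) 2456.897ms=19/4b +129.31ms=1/4b
11) 2586.207ms=5b +517.241ms=1b
12) 3103.448ms=6b +775.862ms=3/2b
13) 3879.31ms=15/2b +258.621ms=1/2b
Σ=8b of 8 (116bpm 2/4) — PASS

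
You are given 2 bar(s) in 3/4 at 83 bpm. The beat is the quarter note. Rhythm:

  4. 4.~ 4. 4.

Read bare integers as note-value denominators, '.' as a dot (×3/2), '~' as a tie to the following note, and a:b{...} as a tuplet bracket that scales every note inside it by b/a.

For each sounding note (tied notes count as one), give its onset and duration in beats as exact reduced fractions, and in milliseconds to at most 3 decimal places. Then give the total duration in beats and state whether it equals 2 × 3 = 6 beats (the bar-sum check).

1) 0.0ms=0b +1084.337ms=3/2b
2) 1084.337ms=3/2b +2168.675ms=3b
3) 3253.012ms=9/2b +1084.337ms=3/2b
Σ=6b of 6 (83bpm 3/4) — PASS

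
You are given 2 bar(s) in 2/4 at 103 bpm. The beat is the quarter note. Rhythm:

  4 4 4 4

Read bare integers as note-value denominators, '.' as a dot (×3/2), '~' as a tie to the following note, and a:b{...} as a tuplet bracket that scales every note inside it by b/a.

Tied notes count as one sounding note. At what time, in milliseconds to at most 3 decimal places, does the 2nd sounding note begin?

1. 0.0ms @ 0 + 582.524ms (1)
2. 582.524ms @ 1 + 582.524ms (1)
3. 1165.049ms @ 2 + 582.524ms (1)
4. 1747.573ms @ 3 + 582.524ms (1)

note 2 onset = 1b = 582.524ms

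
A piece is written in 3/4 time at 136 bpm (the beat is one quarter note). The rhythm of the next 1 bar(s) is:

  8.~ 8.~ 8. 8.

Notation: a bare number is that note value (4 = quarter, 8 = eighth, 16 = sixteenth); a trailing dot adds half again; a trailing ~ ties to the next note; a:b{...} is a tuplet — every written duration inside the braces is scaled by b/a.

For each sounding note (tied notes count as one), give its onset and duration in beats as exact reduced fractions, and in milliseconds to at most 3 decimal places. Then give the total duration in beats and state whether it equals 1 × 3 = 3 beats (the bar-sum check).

1) 0.0ms=0b +992.647ms=9/4b
2) 992.647ms=9/4b +330.882ms=3/4b
Σ=3b of 3 (136bpm 3/4) — PASS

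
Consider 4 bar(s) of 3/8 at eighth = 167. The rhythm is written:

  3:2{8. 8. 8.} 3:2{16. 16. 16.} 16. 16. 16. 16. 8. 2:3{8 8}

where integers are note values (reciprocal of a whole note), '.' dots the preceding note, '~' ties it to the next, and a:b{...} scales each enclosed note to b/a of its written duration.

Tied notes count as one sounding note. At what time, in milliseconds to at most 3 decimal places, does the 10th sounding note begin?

1. 0.0ms @ 0 + 359.281ms (1)
2. 359.281ms @ 1 + 359.281ms (1)
3. 718.563ms @ 2 + 359.281ms (1)
4. 1077.844ms @ 3 + 179.641ms (1/2)
5. 1257.485ms @ 7/2 + 179.641ms (1/2)
6. 1437.126ms @ 4 + 179.641ms (1/2)
7. 1616.766ms @ 9/2 + 269.461ms (3/4)
8. 1886.228ms @ 21/4 + 269.461ms (3/4)
9. 2155.689ms @ 6 + 269.461ms (3/4)
10. 2425.15ms @ 27/4 + 269.461ms (3/4)
11. 2694.611ms @ 15/2 + 538.922ms (3/2)
12. 3233.533ms @ 9 + 538.922ms (3/2)
13. 3772.455ms @ 21/2 + 538.922ms (3/2)

note 10 onset = 27/4b = 2425.15ms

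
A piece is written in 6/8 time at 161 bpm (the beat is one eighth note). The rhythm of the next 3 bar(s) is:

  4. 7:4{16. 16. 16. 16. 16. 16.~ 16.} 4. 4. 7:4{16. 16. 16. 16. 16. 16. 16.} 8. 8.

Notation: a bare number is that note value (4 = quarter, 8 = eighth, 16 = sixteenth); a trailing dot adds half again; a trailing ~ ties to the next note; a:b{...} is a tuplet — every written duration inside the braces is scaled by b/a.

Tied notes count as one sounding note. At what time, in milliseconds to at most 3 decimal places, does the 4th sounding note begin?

note 4 onset = 27/7b = 1437.445ms

1. 0.0ms @ 0 + 1118.012ms (3)
2. 1118.012ms @ 3 + 159.716ms (3/7)
3. 1277.728ms @ 24/7 + 159.716ms (3/7)
4. 1437.445ms @ 27/7 + 159.716ms (3/7)
5. 1597.161ms @ 30/7 + 159.716ms (3/7)
6. 1756.877ms @ 33/7 + 159.716ms (3/7)
7. 1916.593ms @ 36/7 + 319.432ms (6/7)
8. 2236.025ms @ 6 + 1118.012ms (3)
9. 3354.037ms @ 9 + 1118.012ms (3)
10. 4472.05ms @ 12 + 159.716ms (3/7)
11. 4631.766ms @ 87/7 + 159.716ms (3/7)
12. 4791.482ms @ 90/7 + 159.716ms (3/7)
13. 4951.198ms @ 93/7 + 159.716ms (3/7)
14. 5110.914ms @ 96/7 + 159.716ms (3/7)
15. 5270.63ms @ 99/7 + 159.716ms (3/7)
16. 5430.346ms @ 102/7 + 159.716ms (3/7)
17. 5590.062ms @ 15 + 559.006ms (3/2)
18. 6149.068ms @ 33/2 + 559.006ms (3/2)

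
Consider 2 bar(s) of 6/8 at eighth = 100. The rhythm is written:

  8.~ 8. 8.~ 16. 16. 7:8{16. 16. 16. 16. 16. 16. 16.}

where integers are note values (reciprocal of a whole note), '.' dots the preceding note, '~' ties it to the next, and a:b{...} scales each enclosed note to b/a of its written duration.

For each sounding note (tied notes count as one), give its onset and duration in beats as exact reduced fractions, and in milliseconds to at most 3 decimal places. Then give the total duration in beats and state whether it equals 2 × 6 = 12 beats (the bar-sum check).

1) 0.0ms=0b +1800.0ms=3b
2) 1800.0ms=3b +1350.0ms=9/4b
3) 3150.0ms=21/4b +450.0ms=3/4b
4) 3600.0ms=6b +514.286ms=6/7b
5) 4114.286ms=48/7b +514.286ms=6/7b
6) 4628.571ms=54/7b +514.286ms=6/7b
7) 5142.857ms=60/7b +514.286ms=6/7b
8) 5657.143ms=66/7b +514.286ms=6/7b
9) 6171.429ms=72/7b +514.286ms=6/7b
10) 6685.714ms=78/7b +514.286ms=6/7b
Σ=12b of 12 (100bpm 6/8) — PASS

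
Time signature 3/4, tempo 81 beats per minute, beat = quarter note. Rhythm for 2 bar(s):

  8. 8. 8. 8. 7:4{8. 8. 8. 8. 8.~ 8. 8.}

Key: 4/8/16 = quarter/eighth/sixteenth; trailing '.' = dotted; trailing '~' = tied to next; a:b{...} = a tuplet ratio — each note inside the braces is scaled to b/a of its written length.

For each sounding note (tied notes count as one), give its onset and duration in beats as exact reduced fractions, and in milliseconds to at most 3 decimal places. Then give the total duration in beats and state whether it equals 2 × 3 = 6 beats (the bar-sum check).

1) 0.0ms=0b +555.556ms=3/4b
2) 555.556ms=3/4b +555.556ms=3/4b
3) 1111.111ms=3/2b +555.556ms=3/4b
4) 1666.667ms=9/4b +555.556ms=3/4b
5) 2222.222ms=3b +317.46ms=3/7b
6) 2539.683ms=24/7b +317.46ms=3/7b
7) 2857.143ms=27/7b +317.46ms=3/7b
8) 3174.603ms=30/7b +317.46ms=3/7b
9) 3492.063ms=33/7b +634.921ms=6/7b
10) 4126.984ms=39/7b +317.46ms=3/7b
Σ=6b of 6 (81bpm 3/4) — PASS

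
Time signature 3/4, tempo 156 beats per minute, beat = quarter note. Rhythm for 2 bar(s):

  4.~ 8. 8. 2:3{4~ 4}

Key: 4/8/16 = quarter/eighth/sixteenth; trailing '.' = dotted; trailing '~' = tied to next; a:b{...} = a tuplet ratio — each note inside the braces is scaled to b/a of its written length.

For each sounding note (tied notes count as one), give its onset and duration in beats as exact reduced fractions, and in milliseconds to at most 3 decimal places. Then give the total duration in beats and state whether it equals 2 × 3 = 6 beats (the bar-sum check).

1) 0.0ms=0b +865.385ms=9/4b
2) 865.385ms=9/4b +288.462ms=3/4b
3) 1153.846ms=3b +1153.846ms=3b
Σ=6b of 6 (156bpm 3/4) — PASS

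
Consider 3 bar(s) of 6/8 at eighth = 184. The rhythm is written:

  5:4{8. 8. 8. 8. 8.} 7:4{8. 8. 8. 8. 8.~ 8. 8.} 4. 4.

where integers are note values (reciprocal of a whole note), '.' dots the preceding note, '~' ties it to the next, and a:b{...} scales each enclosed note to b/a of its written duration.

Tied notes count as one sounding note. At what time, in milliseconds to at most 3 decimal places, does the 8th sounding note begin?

1. 0.0ms @ 0 + 391.304ms (6/5)
2. 391.304ms @ 6/5 + 391.304ms (6/5)
3. 782.609ms @ 12/5 + 391.304ms (6/5)
4. 1173.913ms @ 18/5 + 391.304ms (6/5)
5. 1565.217ms @ 24/5 + 391.304ms (6/5)
6. 1956.522ms @ 6 + 279.503ms (6/7)
7. 2236.025ms @ 48/7 + 279.503ms (6/7)
8. 2515.528ms @ 54/7 + 279.503ms (6/7)
9. 2795.031ms @ 60/7 + 279.503ms (6/7)
10. 3074.534ms @ 66/7 + 559.006ms (12/7)
11. 3633.54ms @ 78/7 + 279.503ms (6/7)
12. 3913.043ms @ 12 + 978.261ms (3)
13. 4891.304ms @ 15 + 978.261ms (3)

note 8 onset = 54/7b = 2515.528ms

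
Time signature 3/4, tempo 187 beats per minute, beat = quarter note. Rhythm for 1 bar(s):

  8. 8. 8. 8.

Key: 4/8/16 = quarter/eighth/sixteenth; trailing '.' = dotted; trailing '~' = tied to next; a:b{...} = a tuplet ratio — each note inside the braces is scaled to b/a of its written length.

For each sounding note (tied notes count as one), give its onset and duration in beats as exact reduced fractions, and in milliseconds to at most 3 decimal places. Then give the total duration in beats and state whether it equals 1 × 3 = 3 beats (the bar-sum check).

1) 0.0ms=0b +240.642ms=3/4b
2) 240.642ms=3/4b +240.642ms=3/4b
3) 481.283ms=3/2b +240.642ms=3/4b
4) 721.925ms=9/4b +240.642ms=3/4b
Σ=3b of 3 (187bpm 3/4) — PASS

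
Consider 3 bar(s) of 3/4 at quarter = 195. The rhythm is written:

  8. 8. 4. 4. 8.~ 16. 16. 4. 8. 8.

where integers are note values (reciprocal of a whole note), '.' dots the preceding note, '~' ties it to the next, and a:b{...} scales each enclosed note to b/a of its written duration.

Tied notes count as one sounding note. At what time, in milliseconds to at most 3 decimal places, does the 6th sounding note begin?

1. 0.0ms @ 0 + 230.769ms (3/4)
2. 230.769ms @ 3/4 + 230.769ms (3/4)
3. 461.538ms @ 3/2 + 461.538ms (3/2)
4. 923.077ms @ 3 + 461.538ms (3/2)
5. 1384.615ms @ 9/2 + 346.154ms (9/8)
6. 1730.769ms @ 45/8 + 115.385ms (3/8)
7. 1846.154ms @ 6 + 461.538ms (3/2)
8. 2307.692ms @ 15/2 + 230.769ms (3/4)
9. 2538.462ms @ 33/4 + 230.769ms (3/4)

note 6 onset = 45/8b = 1730.769ms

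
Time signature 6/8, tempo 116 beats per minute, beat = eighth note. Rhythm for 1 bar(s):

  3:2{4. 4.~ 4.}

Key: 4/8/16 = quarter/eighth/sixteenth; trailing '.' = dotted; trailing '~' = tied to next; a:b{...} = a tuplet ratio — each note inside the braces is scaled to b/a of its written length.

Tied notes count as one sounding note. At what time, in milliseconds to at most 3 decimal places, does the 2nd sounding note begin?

note 2 onset = 2b = 1034.483ms

1. 0.0ms @ 0 + 1034.483ms (2)
2. 1034.483ms @ 2 + 2068.966ms (4)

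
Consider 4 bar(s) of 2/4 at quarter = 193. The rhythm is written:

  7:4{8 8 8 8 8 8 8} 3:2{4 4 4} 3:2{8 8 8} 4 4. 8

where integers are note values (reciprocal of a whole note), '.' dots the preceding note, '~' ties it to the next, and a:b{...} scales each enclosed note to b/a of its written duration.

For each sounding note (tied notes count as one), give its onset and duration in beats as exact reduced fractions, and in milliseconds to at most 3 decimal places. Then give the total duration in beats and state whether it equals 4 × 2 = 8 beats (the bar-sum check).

1) 0.0ms=0b +88.823ms=2/7b
2) 88.823ms=2/7b +88.823ms=2/7b
3) 177.646ms=4/7b +88.823ms=2/7b
4) 266.469ms=6/7b +88.823ms=2/7b
5) 355.292ms=8/7b +88.823ms=2/7b
6) 444.115ms=10/7b +88.823ms=2/7b
7) 532.939ms=12/7b +88.823ms=2/7b
8) 621.762ms=2b +207.254ms=2/3b
9) 829.016ms=8/3b +207.254ms=2/3b
10) 1036.269ms=10/3b +207.254ms=2/3b
11) 1243.523ms=4b +103.627ms=1/3b
12) 1347.15ms=13/3b +103.627ms=1/3b
13) 1450.777ms=14/3b +103.627ms=1/3b
14) 1554.404ms=5b +310.881ms=1b
15) 1865.285ms=6b +466.321ms=3/2b
16) 2331.606ms=15/2b +155.44ms=1/2b
Σ=8b of 8 (193bpm 2/4) — PASS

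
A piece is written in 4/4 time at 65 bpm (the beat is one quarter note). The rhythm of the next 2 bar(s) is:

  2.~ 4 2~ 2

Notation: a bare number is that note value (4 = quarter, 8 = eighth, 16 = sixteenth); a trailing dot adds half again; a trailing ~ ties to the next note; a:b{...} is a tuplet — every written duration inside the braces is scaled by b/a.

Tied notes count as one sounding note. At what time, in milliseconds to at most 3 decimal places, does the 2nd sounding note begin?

1. 0.0ms @ 0 + 3692.308ms (4)
2. 3692.308ms @ 4 + 3692.308ms (4)

note 2 onset = 4b = 3692.308ms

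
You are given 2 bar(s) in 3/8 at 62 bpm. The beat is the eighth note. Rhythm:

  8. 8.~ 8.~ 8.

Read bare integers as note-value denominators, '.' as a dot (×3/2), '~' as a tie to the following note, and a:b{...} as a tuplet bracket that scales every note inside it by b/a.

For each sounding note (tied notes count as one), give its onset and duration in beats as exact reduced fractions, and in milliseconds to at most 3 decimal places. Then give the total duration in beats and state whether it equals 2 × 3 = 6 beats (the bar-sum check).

1) 0.0ms=0b +1451.613ms=3/2b
2) 1451.613ms=3/2b +4354.839ms=9/2b
Σ=6b of 6 (62bpm 3/8) — PASS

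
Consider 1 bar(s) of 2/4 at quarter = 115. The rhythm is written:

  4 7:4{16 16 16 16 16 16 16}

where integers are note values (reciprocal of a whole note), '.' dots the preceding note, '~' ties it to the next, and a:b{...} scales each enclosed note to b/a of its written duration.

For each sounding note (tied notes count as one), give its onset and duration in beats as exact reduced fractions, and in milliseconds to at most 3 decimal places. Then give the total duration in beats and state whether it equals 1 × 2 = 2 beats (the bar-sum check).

1) 0.0ms=0b +521.739ms=1b
2) 521.739ms=1b +74.534ms=1/7b
3) 596.273ms=8/7b +74.534ms=1/7b
4) 670.807ms=9/7b +74.534ms=1/7b
5) 745.342ms=10/7b +74.534ms=1/7b
6) 819.876ms=11/7b +74.534ms=1/7b
7) 894.41ms=12/7b +74.534ms=1/7b
8) 968.944ms=13/7b +74.534ms=1/7b
Σ=2b of 2 (115bpm 2/4) — PASS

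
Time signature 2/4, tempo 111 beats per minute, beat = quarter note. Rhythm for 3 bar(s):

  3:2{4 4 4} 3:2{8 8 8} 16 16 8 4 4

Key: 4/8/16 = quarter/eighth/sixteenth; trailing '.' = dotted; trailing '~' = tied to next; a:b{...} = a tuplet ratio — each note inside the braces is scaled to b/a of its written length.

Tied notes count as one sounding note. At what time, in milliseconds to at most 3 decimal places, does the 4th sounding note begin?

note 4 onset = 2b = 1081.081ms

1. 0.0ms @ 0 + 360.36ms (2/3)
2. 360.36ms @ 2/3 + 360.36ms (2/3)
3. 720.721ms @ 4/3 + 360.36ms (2/3)
4. 1081.081ms @ 2 + 180.18ms (1/3)
5. 1261.261ms @ 7/3 + 180.18ms (1/3)
6. 1441.441ms @ 8/3 + 180.18ms (1/3)
7. 1621.622ms @ 3 + 135.135ms (1/4)
8. 1756.757ms @ 13/4 + 135.135ms (1/4)
9. 1891.892ms @ 7/2 + 270.27ms (1/2)
10. 2162.162ms @ 4 + 540.541ms (1)
11. 2702.703ms @ 5 + 540.541ms (1)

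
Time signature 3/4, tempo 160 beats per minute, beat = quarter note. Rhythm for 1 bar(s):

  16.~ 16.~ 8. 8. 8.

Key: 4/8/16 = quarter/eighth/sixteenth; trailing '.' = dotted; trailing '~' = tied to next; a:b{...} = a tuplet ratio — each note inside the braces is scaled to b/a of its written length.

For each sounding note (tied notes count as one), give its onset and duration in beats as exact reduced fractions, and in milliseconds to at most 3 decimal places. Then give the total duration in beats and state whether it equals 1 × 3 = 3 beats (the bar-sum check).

1) 0.0ms=0b +562.5ms=3/2b
2) 562.5ms=3/2b +281.25ms=3/4b
3) 843.75ms=9/4b +281.25ms=3/4b
Σ=3b of 3 (160bpm 3/4) — PASS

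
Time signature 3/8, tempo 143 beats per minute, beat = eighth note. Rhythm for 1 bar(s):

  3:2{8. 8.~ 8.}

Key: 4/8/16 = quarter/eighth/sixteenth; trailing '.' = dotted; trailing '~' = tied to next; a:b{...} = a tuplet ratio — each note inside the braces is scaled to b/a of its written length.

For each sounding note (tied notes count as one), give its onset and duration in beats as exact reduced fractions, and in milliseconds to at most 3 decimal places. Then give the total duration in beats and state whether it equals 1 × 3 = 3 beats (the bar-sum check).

1) 0.0ms=0b +419.58ms=1b
2) 419.58ms=1b +839.161ms=2b
Σ=3b of 3 (143bpm 3/8) — PASS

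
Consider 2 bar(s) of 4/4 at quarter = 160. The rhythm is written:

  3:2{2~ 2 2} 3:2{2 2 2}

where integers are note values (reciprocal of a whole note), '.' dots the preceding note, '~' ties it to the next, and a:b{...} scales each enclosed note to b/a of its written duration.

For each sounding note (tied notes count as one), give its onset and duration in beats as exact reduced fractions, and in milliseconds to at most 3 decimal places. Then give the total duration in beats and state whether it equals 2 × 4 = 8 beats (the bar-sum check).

1) 0.0ms=0b +1000.0ms=8/3b
2) 1000.0ms=8/3b +500.0ms=4/3b
3) 1500.0ms=4b +500.0ms=4/3b
4) 2000.0ms=16/3b +500.0ms=4/3b
5) 2500.0ms=20/3b +500.0ms=4/3b
Σ=8b of 8 (160bpm 4/4) — PASS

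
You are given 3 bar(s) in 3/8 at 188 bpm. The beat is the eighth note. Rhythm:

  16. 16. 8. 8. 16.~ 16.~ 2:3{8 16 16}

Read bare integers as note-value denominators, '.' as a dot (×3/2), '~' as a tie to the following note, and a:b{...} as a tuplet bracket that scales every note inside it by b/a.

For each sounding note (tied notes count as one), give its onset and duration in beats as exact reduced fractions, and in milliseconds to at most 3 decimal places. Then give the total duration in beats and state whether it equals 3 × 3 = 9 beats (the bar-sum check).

1) 0.0ms=0b +239.362ms=3/4b
2) 239.362ms=3/4b +239.362ms=3/4b
3) 478.723ms=3/2b +478.723ms=3/2b
4) 957.447ms=3b +478.723ms=3/2b
5) 1436.17ms=9/2b +957.447ms=3b
6) 2393.617ms=15/2b +239.362ms=3/4b
7) 2632.979ms=33/4b +239.362ms=3/4b
Σ=9b of 9 (188bpm 3/8) — PASS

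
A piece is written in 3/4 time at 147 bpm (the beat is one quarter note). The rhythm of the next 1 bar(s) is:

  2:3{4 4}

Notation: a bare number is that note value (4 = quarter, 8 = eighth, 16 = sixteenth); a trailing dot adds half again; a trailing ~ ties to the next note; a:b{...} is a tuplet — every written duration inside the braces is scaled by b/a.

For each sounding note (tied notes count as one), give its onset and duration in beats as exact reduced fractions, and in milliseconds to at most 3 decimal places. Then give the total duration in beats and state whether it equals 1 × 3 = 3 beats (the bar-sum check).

1) 0.0ms=0b +612.245ms=3/2b
2) 612.245ms=3/2b +612.245ms=3/2b
Σ=3b of 3 (147bpm 3/4) — PASS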